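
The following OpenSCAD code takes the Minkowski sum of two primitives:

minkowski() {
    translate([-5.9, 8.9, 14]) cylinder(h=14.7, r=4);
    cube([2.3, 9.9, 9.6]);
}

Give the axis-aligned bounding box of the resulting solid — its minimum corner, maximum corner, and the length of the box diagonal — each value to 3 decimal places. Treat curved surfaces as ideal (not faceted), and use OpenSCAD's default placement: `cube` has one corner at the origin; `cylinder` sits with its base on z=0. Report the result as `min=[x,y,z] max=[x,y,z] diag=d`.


min=[-9.900,4.900,14.000] max=[0.400,22.800,38.300] diag=31.890

A = translate([-5.9, 8.9, 14]) cylinder(h=14.7, r=4) → bbox [-9.9,4.9,14] .. [-1.9,12.9,28.7]
B = cube([2.3, 9.9, 9.6]) → bbox [0,0,0] .. [2.3,9.9,9.6]
lo = A.lo+B.lo = [-9.9+0, 4.9+0, 14+0] = [-9.900,4.900,14.000]
hi = A.hi+B.hi = [-1.9+2.3, 12.9+9.9, 28.7+9.6] = [0.400,22.800,38.300]
diag = √(10.3²+17.9²+24.3²) = √1016.99 = 31.890


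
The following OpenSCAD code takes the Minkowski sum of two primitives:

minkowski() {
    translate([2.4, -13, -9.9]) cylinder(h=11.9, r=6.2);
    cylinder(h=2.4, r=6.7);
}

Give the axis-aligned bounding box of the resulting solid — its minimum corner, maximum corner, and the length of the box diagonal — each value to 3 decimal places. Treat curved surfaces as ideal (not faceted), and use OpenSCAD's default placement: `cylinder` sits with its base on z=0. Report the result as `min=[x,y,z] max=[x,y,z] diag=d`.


A = translate([2.4, -13, -9.9]) cylinder(h=11.9, r=6.2) → bbox [-3.8,-19.2,-9.9] .. [8.6,-6.8,2]
B = cylinder(h=2.4, r=6.7) → bbox [-6.7,-6.7,0] .. [6.7,6.7,2.4]
lo = A.lo+B.lo = [-3.8-6.7, -19.2-6.7, -9.9+0] = [-10.500,-25.900,-9.900]
hi = A.hi+B.hi = [8.6+6.7, -6.8+6.7, 2+2.4] = [15.300,-0.100,4.400]
diag = √(25.8²+25.8²+14.3²) = √1535.77 = 39.189

min=[-10.500,-25.900,-9.900] max=[15.300,-0.100,4.400] diag=39.189


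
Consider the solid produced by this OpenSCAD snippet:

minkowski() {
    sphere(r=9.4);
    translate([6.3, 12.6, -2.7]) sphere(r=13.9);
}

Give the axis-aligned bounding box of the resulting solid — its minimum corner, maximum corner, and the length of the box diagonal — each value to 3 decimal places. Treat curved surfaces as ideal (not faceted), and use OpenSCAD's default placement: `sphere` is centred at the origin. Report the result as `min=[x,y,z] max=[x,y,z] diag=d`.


min=[-17.000,-10.700,-26.000] max=[29.600,35.900,20.600] diag=80.714

A = translate([6.3, 12.6, -2.7]) sphere(r=13.9) → bbox [-7.6,-1.3,-16.6] .. [20.2,26.5,11.2]
B = sphere(r=9.4) → bbox [-9.4,-9.4,-9.4] .. [9.4,9.4,9.4]
lo = A.lo+B.lo = [-7.6-9.4, -1.3-9.4, -16.6-9.4] = [-17.000,-10.700,-26.000]
hi = A.hi+B.hi = [20.2+9.4, 26.5+9.4, 11.2+9.4] = [29.600,35.900,20.600]
diag = √(46.6²+46.6²+46.6²) = √6514.68 = 80.714


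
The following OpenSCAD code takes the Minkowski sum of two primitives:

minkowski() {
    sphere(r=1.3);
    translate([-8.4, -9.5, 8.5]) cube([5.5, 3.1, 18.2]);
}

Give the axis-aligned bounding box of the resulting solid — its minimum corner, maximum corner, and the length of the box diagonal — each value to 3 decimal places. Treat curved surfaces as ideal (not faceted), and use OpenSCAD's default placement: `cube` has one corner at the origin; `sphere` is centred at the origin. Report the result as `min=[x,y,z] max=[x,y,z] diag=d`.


min=[-9.700,-10.800,7.200] max=[-1.600,-5.100,28.000] diag=23.038

A = translate([-8.4, -9.5, 8.5]) cube([5.5, 3.1, 18.2]) → bbox [-8.4,-9.5,8.5] .. [-2.9,-6.4,26.7]
B = sphere(r=1.3) → bbox [-1.3,-1.3,-1.3] .. [1.3,1.3,1.3]
lo = A.lo+B.lo = [-8.4-1.3, -9.5-1.3, 8.5-1.3] = [-9.700,-10.800,7.200]
hi = A.hi+B.hi = [-2.9+1.3, -6.4+1.3, 26.7+1.3] = [-1.600,-5.100,28.000]
diag = √(8.1²+5.7²+20.8²) = √530.74 = 23.038


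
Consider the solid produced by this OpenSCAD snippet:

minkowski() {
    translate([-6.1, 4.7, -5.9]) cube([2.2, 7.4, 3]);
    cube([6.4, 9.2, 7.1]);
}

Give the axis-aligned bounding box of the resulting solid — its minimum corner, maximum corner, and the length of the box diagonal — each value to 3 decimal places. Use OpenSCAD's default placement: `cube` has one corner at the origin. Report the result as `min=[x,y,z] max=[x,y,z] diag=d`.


min=[-6.100,4.700,-5.900] max=[2.500,21.300,4.200] diag=21.249

A = translate([-6.1, 4.7, -5.9]) cube([2.2, 7.4, 3]) → bbox [-6.1,4.7,-5.9] .. [-3.9,12.1,-2.9]
B = cube([6.4, 9.2, 7.1]) → bbox [0,0,0] .. [6.4,9.2,7.1]
lo = A.lo+B.lo = [-6.1+0, 4.7+0, -5.9+0] = [-6.100,4.700,-5.900]
hi = A.hi+B.hi = [-3.9+6.4, 12.1+9.2, -2.9+7.1] = [2.500,21.300,4.200]
diag = √(8.6²+16.6²+10.1²) = √451.53 = 21.249


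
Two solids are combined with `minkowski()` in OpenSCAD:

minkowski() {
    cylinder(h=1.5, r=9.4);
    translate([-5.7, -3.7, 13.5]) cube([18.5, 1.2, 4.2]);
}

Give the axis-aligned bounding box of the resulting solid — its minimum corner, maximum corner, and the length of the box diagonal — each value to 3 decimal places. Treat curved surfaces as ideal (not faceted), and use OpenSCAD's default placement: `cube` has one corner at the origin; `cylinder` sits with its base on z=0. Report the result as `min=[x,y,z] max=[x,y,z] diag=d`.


A = translate([-5.7, -3.7, 13.5]) cube([18.5, 1.2, 4.2]) → bbox [-5.7,-3.7,13.5] .. [12.8,-2.5,17.7]
B = cylinder(h=1.5, r=9.4) → bbox [-9.4,-9.4,0] .. [9.4,9.4,1.5]
lo = A.lo+B.lo = [-5.7-9.4, -3.7-9.4, 13.5+0] = [-15.100,-13.100,13.500]
hi = A.hi+B.hi = [12.8+9.4, -2.5+9.4, 17.7+1.5] = [22.200,6.900,19.200]
diag = √(37.3²+20²+5.7²) = √1823.78 = 42.706

min=[-15.100,-13.100,13.500] max=[22.200,6.900,19.200] diag=42.706


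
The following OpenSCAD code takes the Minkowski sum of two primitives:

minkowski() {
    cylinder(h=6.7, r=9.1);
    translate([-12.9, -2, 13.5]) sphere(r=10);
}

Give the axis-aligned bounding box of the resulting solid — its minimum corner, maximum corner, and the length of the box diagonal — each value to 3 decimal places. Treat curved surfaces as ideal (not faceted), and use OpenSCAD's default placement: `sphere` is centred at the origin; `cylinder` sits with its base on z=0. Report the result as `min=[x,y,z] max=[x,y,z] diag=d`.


min=[-32.000,-21.100,3.500] max=[6.200,17.100,30.200] diag=60.261

A = translate([-12.9, -2, 13.5]) sphere(r=10) → bbox [-22.9,-12,3.5] .. [-2.9,8,23.5]
B = cylinder(h=6.7, r=9.1) → bbox [-9.1,-9.1,0] .. [9.1,9.1,6.7]
lo = A.lo+B.lo = [-22.9-9.1, -12-9.1, 3.5+0] = [-32.000,-21.100,3.500]
hi = A.hi+B.hi = [-2.9+9.1, 8+9.1, 23.5+6.7] = [6.200,17.100,30.200]
diag = √(38.2²+38.2²+26.7²) = √3631.37 = 60.261


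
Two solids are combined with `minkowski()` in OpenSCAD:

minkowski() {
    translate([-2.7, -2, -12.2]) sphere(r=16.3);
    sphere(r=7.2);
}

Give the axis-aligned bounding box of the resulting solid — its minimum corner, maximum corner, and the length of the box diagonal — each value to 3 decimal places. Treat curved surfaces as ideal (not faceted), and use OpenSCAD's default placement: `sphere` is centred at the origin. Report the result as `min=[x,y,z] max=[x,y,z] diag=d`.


min=[-26.200,-25.500,-35.700] max=[20.800,21.500,11.300] diag=81.406

A = translate([-2.7, -2, -12.2]) sphere(r=16.3) → bbox [-19,-18.3,-28.5] .. [13.6,14.3,4.1]
B = sphere(r=7.2) → bbox [-7.2,-7.2,-7.2] .. [7.2,7.2,7.2]
lo = A.lo+B.lo = [-19-7.2, -18.3-7.2, -28.5-7.2] = [-26.200,-25.500,-35.700]
hi = A.hi+B.hi = [13.6+7.2, 14.3+7.2, 4.1+7.2] = [20.800,21.500,11.300]
diag = √(47²+47²+47²) = √6627 = 81.406


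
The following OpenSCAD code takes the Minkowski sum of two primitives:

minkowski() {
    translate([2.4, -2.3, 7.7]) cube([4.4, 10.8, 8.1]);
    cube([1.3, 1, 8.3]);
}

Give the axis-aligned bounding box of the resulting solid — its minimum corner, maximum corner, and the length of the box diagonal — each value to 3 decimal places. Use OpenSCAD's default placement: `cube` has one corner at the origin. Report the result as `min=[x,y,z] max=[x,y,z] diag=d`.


min=[2.400,-2.300,7.700] max=[8.100,9.500,24.100] diag=20.993

A = translate([2.4, -2.3, 7.7]) cube([4.4, 10.8, 8.1]) → bbox [2.4,-2.3,7.7] .. [6.8,8.5,15.8]
B = cube([1.3, 1, 8.3]) → bbox [0,0,0] .. [1.3,1,8.3]
lo = A.lo+B.lo = [2.4+0, -2.3+0, 7.7+0] = [2.400,-2.300,7.700]
hi = A.hi+B.hi = [6.8+1.3, 8.5+1, 15.8+8.3] = [8.100,9.500,24.100]
diag = √(5.7²+11.8²+16.4²) = √440.69 = 20.993


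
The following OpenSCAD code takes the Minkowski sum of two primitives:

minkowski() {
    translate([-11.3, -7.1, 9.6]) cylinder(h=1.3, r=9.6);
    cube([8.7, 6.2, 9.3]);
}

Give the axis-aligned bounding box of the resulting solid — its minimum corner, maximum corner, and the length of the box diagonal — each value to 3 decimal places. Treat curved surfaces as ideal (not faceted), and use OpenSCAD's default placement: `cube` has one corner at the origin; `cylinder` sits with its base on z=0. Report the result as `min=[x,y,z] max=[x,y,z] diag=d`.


min=[-20.900,-16.700,9.600] max=[7.000,8.700,20.200] diag=39.191

A = translate([-11.3, -7.1, 9.6]) cylinder(h=1.3, r=9.6) → bbox [-20.9,-16.7,9.6] .. [-1.7,2.5,10.9]
B = cube([8.7, 6.2, 9.3]) → bbox [0,0,0] .. [8.7,6.2,9.3]
lo = A.lo+B.lo = [-20.9+0, -16.7+0, 9.6+0] = [-20.900,-16.700,9.600]
hi = A.hi+B.hi = [-1.7+8.7, 2.5+6.2, 10.9+9.3] = [7.000,8.700,20.200]
diag = √(27.9²+25.4²+10.6²) = √1535.93 = 39.191


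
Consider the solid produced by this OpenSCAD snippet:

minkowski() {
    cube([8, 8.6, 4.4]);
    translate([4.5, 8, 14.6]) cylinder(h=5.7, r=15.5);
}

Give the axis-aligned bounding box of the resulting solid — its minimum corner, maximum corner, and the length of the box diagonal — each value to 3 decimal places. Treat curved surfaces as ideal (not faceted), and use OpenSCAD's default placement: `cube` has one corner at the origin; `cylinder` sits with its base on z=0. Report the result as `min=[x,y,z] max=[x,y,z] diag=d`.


A = translate([4.5, 8, 14.6]) cylinder(h=5.7, r=15.5) → bbox [-11,-7.5,14.6] .. [20,23.5,20.3]
B = cube([8, 8.6, 4.4]) → bbox [0,0,0] .. [8,8.6,4.4]
lo = A.lo+B.lo = [-11+0, -7.5+0, 14.6+0] = [-11.000,-7.500,14.600]
hi = A.hi+B.hi = [20+8, 23.5+8.6, 20.3+4.4] = [28.000,32.100,24.700]
diag = √(39²+39.6²+10.1²) = √3191.17 = 56.490

min=[-11.000,-7.500,14.600] max=[28.000,32.100,24.700] diag=56.490


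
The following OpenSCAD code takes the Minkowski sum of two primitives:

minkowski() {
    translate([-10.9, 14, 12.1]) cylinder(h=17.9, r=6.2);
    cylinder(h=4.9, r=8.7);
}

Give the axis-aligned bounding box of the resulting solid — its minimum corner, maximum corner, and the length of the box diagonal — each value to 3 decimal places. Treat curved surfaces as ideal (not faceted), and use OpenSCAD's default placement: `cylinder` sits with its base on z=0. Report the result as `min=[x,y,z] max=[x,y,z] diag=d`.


min=[-25.800,-0.900,12.100] max=[4.000,28.900,34.900] diag=47.916

A = translate([-10.9, 14, 12.1]) cylinder(h=17.9, r=6.2) → bbox [-17.1,7.8,12.1] .. [-4.7,20.2,30]
B = cylinder(h=4.9, r=8.7) → bbox [-8.7,-8.7,0] .. [8.7,8.7,4.9]
lo = A.lo+B.lo = [-17.1-8.7, 7.8-8.7, 12.1+0] = [-25.800,-0.900,12.100]
hi = A.hi+B.hi = [-4.7+8.7, 20.2+8.7, 30+4.9] = [4.000,28.900,34.900]
diag = √(29.8²+29.8²+22.8²) = √2295.92 = 47.916


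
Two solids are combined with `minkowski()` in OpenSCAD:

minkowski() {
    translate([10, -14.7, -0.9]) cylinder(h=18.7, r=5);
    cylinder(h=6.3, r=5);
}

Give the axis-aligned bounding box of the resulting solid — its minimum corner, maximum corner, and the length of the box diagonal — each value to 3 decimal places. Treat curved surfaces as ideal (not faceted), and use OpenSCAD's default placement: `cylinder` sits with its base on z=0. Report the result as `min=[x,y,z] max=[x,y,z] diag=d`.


A = translate([10, -14.7, -0.9]) cylinder(h=18.7, r=5) → bbox [5,-19.7,-0.9] .. [15,-9.7,17.8]
B = cylinder(h=6.3, r=5) → bbox [-5,-5,0] .. [5,5,6.3]
lo = A.lo+B.lo = [5-5, -19.7-5, -0.9+0] = [0.000,-24.700,-0.900]
hi = A.hi+B.hi = [15+5, -9.7+5, 17.8+6.3] = [20.000,-4.700,24.100]
diag = √(20²+20²+25²) = √1425 = 37.749

min=[0.000,-24.700,-0.900] max=[20.000,-4.700,24.100] diag=37.749


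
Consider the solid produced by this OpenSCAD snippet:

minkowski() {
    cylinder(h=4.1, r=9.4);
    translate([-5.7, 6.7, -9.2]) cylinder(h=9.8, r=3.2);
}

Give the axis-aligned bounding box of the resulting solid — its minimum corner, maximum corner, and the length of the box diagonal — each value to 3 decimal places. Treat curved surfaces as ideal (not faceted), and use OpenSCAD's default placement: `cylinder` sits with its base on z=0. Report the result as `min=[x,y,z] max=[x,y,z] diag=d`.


min=[-18.300,-5.900,-9.200] max=[6.900,19.300,4.700] diag=38.253

A = translate([-5.7, 6.7, -9.2]) cylinder(h=9.8, r=3.2) → bbox [-8.9,3.5,-9.2] .. [-2.5,9.9,0.6]
B = cylinder(h=4.1, r=9.4) → bbox [-9.4,-9.4,0] .. [9.4,9.4,4.1]
lo = A.lo+B.lo = [-8.9-9.4, 3.5-9.4, -9.2+0] = [-18.300,-5.900,-9.200]
hi = A.hi+B.hi = [-2.5+9.4, 9.9+9.4, 0.6+4.1] = [6.900,19.300,4.700]
diag = √(25.2²+25.2²+13.9²) = √1463.29 = 38.253


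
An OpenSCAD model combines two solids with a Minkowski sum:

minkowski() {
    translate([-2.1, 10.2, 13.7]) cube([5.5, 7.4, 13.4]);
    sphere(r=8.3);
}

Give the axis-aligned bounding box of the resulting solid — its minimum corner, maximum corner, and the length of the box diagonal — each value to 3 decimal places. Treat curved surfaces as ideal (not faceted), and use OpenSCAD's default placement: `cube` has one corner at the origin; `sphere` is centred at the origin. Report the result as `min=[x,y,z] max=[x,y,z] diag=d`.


min=[-10.400,1.900,5.400] max=[11.700,25.900,35.400] diag=44.322

A = translate([-2.1, 10.2, 13.7]) cube([5.5, 7.4, 13.4]) → bbox [-2.1,10.2,13.7] .. [3.4,17.6,27.1]
B = sphere(r=8.3) → bbox [-8.3,-8.3,-8.3] .. [8.3,8.3,8.3]
lo = A.lo+B.lo = [-2.1-8.3, 10.2-8.3, 13.7-8.3] = [-10.400,1.900,5.400]
hi = A.hi+B.hi = [3.4+8.3, 17.6+8.3, 27.1+8.3] = [11.700,25.900,35.400]
diag = √(22.1²+24²+30²) = √1964.41 = 44.322


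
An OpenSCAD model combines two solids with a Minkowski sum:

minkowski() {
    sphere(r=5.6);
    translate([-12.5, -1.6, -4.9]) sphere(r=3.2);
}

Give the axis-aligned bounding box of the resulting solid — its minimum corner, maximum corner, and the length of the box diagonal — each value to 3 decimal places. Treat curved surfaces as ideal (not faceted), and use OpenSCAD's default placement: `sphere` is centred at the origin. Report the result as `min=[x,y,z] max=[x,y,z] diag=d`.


min=[-21.300,-10.400,-13.700] max=[-3.700,7.200,3.900] diag=30.484

A = translate([-12.5, -1.6, -4.9]) sphere(r=3.2) → bbox [-15.7,-4.8,-8.1] .. [-9.3,1.6,-1.7]
B = sphere(r=5.6) → bbox [-5.6,-5.6,-5.6] .. [5.6,5.6,5.6]
lo = A.lo+B.lo = [-15.7-5.6, -4.8-5.6, -8.1-5.6] = [-21.300,-10.400,-13.700]
hi = A.hi+B.hi = [-9.3+5.6, 1.6+5.6, -1.7+5.6] = [-3.700,7.200,3.900]
diag = √(17.6²+17.6²+17.6²) = √929.28 = 30.484


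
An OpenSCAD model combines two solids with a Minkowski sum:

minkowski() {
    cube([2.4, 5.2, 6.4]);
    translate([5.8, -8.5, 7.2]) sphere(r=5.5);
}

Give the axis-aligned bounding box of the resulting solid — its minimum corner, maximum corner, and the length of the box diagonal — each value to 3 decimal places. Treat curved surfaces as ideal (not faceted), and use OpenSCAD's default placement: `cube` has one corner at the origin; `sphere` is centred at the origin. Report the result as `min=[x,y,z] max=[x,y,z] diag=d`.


A = translate([5.8, -8.5, 7.2]) sphere(r=5.5) → bbox [0.3,-14,1.7] .. [11.3,-3,12.7]
B = cube([2.4, 5.2, 6.4]) → bbox [0,0,0] .. [2.4,5.2,6.4]
lo = A.lo+B.lo = [0.3+0, -14+0, 1.7+0] = [0.300,-14.000,1.700]
hi = A.hi+B.hi = [11.3+2.4, -3+5.2, 12.7+6.4] = [13.700,2.200,19.100]
diag = √(13.4²+16.2²+17.4²) = √744.76 = 27.290

min=[0.300,-14.000,1.700] max=[13.700,2.200,19.100] diag=27.290


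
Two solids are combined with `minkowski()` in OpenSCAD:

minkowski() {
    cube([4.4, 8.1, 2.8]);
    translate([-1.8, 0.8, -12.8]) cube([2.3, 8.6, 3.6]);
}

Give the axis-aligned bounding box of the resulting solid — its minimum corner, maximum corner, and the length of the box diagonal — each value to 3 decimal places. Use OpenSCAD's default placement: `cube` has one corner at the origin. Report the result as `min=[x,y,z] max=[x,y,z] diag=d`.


min=[-1.800,0.800,-12.800] max=[4.900,17.500,-6.400] diag=19.098

A = translate([-1.8, 0.8, -12.8]) cube([2.3, 8.6, 3.6]) → bbox [-1.8,0.8,-12.8] .. [0.5,9.4,-9.2]
B = cube([4.4, 8.1, 2.8]) → bbox [0,0,0] .. [4.4,8.1,2.8]
lo = A.lo+B.lo = [-1.8+0, 0.8+0, -12.8+0] = [-1.800,0.800,-12.800]
hi = A.hi+B.hi = [0.5+4.4, 9.4+8.1, -9.2+2.8] = [4.900,17.500,-6.400]
diag = √(6.7²+16.7²+6.4²) = √364.74 = 19.098


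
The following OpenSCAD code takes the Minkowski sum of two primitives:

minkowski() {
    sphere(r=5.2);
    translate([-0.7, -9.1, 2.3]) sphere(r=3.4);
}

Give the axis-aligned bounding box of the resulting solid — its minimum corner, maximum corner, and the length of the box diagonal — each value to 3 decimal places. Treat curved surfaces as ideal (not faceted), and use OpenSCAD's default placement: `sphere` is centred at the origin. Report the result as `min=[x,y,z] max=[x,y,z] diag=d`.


min=[-9.300,-17.700,-6.300] max=[7.900,-0.500,10.900] diag=29.791

A = translate([-0.7, -9.1, 2.3]) sphere(r=3.4) → bbox [-4.1,-12.5,-1.1] .. [2.7,-5.7,5.7]
B = sphere(r=5.2) → bbox [-5.2,-5.2,-5.2] .. [5.2,5.2,5.2]
lo = A.lo+B.lo = [-4.1-5.2, -12.5-5.2, -1.1-5.2] = [-9.300,-17.700,-6.300]
hi = A.hi+B.hi = [2.7+5.2, -5.7+5.2, 5.7+5.2] = [7.900,-0.500,10.900]
diag = √(17.2²+17.2²+17.2²) = √887.52 = 29.791


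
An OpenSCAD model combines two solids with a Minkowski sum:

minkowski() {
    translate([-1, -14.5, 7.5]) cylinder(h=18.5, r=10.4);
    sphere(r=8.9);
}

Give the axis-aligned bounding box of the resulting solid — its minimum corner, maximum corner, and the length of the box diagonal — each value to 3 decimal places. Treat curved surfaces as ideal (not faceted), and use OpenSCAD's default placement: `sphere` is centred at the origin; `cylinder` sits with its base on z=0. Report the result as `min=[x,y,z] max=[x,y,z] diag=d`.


A = translate([-1, -14.5, 7.5]) cylinder(h=18.5, r=10.4) → bbox [-11.4,-24.9,7.5] .. [9.4,-4.1,26]
B = sphere(r=8.9) → bbox [-8.9,-8.9,-8.9] .. [8.9,8.9,8.9]
lo = A.lo+B.lo = [-11.4-8.9, -24.9-8.9, 7.5-8.9] = [-20.300,-33.800,-1.400]
hi = A.hi+B.hi = [9.4+8.9, -4.1+8.9, 26+8.9] = [18.300,4.800,34.900]
diag = √(38.6²+38.6²+36.3²) = √4297.61 = 65.556

min=[-20.300,-33.800,-1.400] max=[18.300,4.800,34.900] diag=65.556


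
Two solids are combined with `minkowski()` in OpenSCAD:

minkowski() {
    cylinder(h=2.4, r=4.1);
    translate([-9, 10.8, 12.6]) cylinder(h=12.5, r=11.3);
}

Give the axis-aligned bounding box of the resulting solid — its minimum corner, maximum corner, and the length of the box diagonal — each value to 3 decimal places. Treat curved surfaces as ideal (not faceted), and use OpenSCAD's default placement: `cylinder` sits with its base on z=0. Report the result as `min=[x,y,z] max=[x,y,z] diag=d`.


A = translate([-9, 10.8, 12.6]) cylinder(h=12.5, r=11.3) → bbox [-20.3,-0.5,12.6] .. [2.3,22.1,25.1]
B = cylinder(h=2.4, r=4.1) → bbox [-4.1,-4.1,0] .. [4.1,4.1,2.4]
lo = A.lo+B.lo = [-20.3-4.1, -0.5-4.1, 12.6+0] = [-24.400,-4.600,12.600]
hi = A.hi+B.hi = [2.3+4.1, 22.1+4.1, 25.1+2.4] = [6.400,26.200,27.500]
diag = √(30.8²+30.8²+14.9²) = √2119.29 = 46.036

min=[-24.400,-4.600,12.600] max=[6.400,26.200,27.500] diag=46.036


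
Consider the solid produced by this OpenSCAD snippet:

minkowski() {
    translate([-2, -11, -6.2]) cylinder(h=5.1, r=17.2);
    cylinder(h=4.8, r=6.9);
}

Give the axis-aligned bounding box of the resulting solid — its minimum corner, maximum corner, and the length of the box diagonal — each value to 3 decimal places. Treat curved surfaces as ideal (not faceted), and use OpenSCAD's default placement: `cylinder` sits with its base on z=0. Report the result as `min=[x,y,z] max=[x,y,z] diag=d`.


min=[-26.100,-35.100,-6.200] max=[22.100,13.100,3.700] diag=68.880

A = translate([-2, -11, -6.2]) cylinder(h=5.1, r=17.2) → bbox [-19.2,-28.2,-6.2] .. [15.2,6.2,-1.1]
B = cylinder(h=4.8, r=6.9) → bbox [-6.9,-6.9,0] .. [6.9,6.9,4.8]
lo = A.lo+B.lo = [-19.2-6.9, -28.2-6.9, -6.2+0] = [-26.100,-35.100,-6.200]
hi = A.hi+B.hi = [15.2+6.9, 6.2+6.9, -1.1+4.8] = [22.100,13.100,3.700]
diag = √(48.2²+48.2²+9.9²) = √4744.49 = 68.880


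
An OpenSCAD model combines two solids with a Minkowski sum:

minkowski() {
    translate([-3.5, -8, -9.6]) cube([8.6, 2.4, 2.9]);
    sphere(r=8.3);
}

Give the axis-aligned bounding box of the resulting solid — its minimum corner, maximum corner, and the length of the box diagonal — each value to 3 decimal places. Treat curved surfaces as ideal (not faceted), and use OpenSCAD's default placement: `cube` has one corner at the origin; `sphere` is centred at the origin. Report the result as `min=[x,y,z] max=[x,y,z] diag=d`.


A = translate([-3.5, -8, -9.6]) cube([8.6, 2.4, 2.9]) → bbox [-3.5,-8,-9.6] .. [5.1,-5.6,-6.7]
B = sphere(r=8.3) → bbox [-8.3,-8.3,-8.3] .. [8.3,8.3,8.3]
lo = A.lo+B.lo = [-3.5-8.3, -8-8.3, -9.6-8.3] = [-11.800,-16.300,-17.900]
hi = A.hi+B.hi = [5.1+8.3, -5.6+8.3, -6.7+8.3] = [13.400,2.700,1.600]
diag = √(25.2²+19²+19.5²) = √1376.29 = 37.098

min=[-11.800,-16.300,-17.900] max=[13.400,2.700,1.600] diag=37.098


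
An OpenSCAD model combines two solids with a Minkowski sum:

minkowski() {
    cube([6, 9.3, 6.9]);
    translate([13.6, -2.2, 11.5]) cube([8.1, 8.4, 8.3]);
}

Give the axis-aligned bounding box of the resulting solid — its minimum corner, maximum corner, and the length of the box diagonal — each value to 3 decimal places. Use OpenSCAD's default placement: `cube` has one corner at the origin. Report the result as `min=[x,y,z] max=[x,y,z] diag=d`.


min=[13.600,-2.200,11.500] max=[27.700,15.500,26.700] diag=27.261

A = translate([13.6, -2.2, 11.5]) cube([8.1, 8.4, 8.3]) → bbox [13.6,-2.2,11.5] .. [21.7,6.2,19.8]
B = cube([6, 9.3, 6.9]) → bbox [0,0,0] .. [6,9.3,6.9]
lo = A.lo+B.lo = [13.6+0, -2.2+0, 11.5+0] = [13.600,-2.200,11.500]
hi = A.hi+B.hi = [21.7+6, 6.2+9.3, 19.8+6.9] = [27.700,15.500,26.700]
diag = √(14.1²+17.7²+15.2²) = √743.14 = 27.261


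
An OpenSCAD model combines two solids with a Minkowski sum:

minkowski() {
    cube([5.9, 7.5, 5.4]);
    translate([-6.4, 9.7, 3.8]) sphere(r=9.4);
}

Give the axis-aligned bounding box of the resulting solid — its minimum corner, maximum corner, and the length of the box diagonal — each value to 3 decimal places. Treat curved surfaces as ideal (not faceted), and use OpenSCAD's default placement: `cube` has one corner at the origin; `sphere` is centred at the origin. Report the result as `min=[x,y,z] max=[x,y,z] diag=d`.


min=[-15.800,0.300,-5.600] max=[8.900,26.600,18.600] diag=43.444

A = translate([-6.4, 9.7, 3.8]) sphere(r=9.4) → bbox [-15.8,0.3,-5.6] .. [3,19.1,13.2]
B = cube([5.9, 7.5, 5.4]) → bbox [0,0,0] .. [5.9,7.5,5.4]
lo = A.lo+B.lo = [-15.8+0, 0.3+0, -5.6+0] = [-15.800,0.300,-5.600]
hi = A.hi+B.hi = [3+5.9, 19.1+7.5, 13.2+5.4] = [8.900,26.600,18.600]
diag = √(24.7²+26.3²+24.2²) = √1887.42 = 43.444


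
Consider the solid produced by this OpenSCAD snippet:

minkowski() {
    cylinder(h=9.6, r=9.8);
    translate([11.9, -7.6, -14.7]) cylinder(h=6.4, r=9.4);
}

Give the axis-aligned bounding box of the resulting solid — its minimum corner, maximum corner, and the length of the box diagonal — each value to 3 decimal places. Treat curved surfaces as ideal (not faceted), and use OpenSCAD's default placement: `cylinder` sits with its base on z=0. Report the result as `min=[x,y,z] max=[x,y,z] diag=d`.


min=[-7.300,-26.800,-14.700] max=[31.100,11.600,1.300] diag=56.614

A = translate([11.9, -7.6, -14.7]) cylinder(h=6.4, r=9.4) → bbox [2.5,-17,-14.7] .. [21.3,1.8,-8.3]
B = cylinder(h=9.6, r=9.8) → bbox [-9.8,-9.8,0] .. [9.8,9.8,9.6]
lo = A.lo+B.lo = [2.5-9.8, -17-9.8, -14.7+0] = [-7.300,-26.800,-14.700]
hi = A.hi+B.hi = [21.3+9.8, 1.8+9.8, -8.3+9.6] = [31.100,11.600,1.300]
diag = √(38.4²+38.4²+16²) = √3205.12 = 56.614


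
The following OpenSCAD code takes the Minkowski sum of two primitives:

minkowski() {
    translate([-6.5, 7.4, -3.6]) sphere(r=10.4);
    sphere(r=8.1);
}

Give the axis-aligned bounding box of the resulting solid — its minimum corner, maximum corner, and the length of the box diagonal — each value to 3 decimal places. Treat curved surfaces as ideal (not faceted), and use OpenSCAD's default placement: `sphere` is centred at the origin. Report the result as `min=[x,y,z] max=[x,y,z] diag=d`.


min=[-25.000,-11.100,-22.100] max=[12.000,25.900,14.900] diag=64.086

A = translate([-6.5, 7.4, -3.6]) sphere(r=10.4) → bbox [-16.9,-3,-14] .. [3.9,17.8,6.8]
B = sphere(r=8.1) → bbox [-8.1,-8.1,-8.1] .. [8.1,8.1,8.1]
lo = A.lo+B.lo = [-16.9-8.1, -3-8.1, -14-8.1] = [-25.000,-11.100,-22.100]
hi = A.hi+B.hi = [3.9+8.1, 17.8+8.1, 6.8+8.1] = [12.000,25.900,14.900]
diag = √(37²+37²+37²) = √4107 = 64.086


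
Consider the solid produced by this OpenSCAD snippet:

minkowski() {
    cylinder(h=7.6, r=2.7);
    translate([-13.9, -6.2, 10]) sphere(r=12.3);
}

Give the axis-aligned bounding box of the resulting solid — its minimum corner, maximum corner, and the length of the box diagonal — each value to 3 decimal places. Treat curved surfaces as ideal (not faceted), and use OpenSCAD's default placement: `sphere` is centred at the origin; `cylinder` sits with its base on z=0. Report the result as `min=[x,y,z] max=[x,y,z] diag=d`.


min=[-28.900,-21.200,-2.300] max=[1.100,8.800,29.900] diag=53.262

A = translate([-13.9, -6.2, 10]) sphere(r=12.3) → bbox [-26.2,-18.5,-2.3] .. [-1.6,6.1,22.3]
B = cylinder(h=7.6, r=2.7) → bbox [-2.7,-2.7,0] .. [2.7,2.7,7.6]
lo = A.lo+B.lo = [-26.2-2.7, -18.5-2.7, -2.3+0] = [-28.900,-21.200,-2.300]
hi = A.hi+B.hi = [-1.6+2.7, 6.1+2.7, 22.3+7.6] = [1.100,8.800,29.900]
diag = √(30²+30²+32.2²) = √2836.84 = 53.262


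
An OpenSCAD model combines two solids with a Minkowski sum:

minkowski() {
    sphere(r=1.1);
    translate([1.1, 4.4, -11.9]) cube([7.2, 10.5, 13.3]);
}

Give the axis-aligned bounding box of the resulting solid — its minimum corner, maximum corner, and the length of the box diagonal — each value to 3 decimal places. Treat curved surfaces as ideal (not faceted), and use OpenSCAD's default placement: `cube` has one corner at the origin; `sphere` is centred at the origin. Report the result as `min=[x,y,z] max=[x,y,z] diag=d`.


A = translate([1.1, 4.4, -11.9]) cube([7.2, 10.5, 13.3]) → bbox [1.1,4.4,-11.9] .. [8.3,14.9,1.4]
B = sphere(r=1.1) → bbox [-1.1,-1.1,-1.1] .. [1.1,1.1,1.1]
lo = A.lo+B.lo = [1.1-1.1, 4.4-1.1, -11.9-1.1] = [0.000,3.300,-13.000]
hi = A.hi+B.hi = [8.3+1.1, 14.9+1.1, 1.4+1.1] = [9.400,16.000,2.500]
diag = √(9.4²+12.7²+15.5²) = √489.9 = 22.134

min=[0.000,3.300,-13.000] max=[9.400,16.000,2.500] diag=22.134


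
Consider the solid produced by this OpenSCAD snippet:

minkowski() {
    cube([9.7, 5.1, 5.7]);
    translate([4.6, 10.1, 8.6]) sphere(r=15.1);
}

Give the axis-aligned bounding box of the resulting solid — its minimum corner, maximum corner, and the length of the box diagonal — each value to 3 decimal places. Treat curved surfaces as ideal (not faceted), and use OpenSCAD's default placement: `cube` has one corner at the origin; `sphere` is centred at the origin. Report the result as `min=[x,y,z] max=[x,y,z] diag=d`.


min=[-10.500,-5.000,-6.500] max=[29.400,30.300,29.400] diag=64.241

A = translate([4.6, 10.1, 8.6]) sphere(r=15.1) → bbox [-10.5,-5,-6.5] .. [19.7,25.2,23.7]
B = cube([9.7, 5.1, 5.7]) → bbox [0,0,0] .. [9.7,5.1,5.7]
lo = A.lo+B.lo = [-10.5+0, -5+0, -6.5+0] = [-10.500,-5.000,-6.500]
hi = A.hi+B.hi = [19.7+9.7, 25.2+5.1, 23.7+5.7] = [29.400,30.300,29.400]
diag = √(39.9²+35.3²+35.9²) = √4126.91 = 64.241


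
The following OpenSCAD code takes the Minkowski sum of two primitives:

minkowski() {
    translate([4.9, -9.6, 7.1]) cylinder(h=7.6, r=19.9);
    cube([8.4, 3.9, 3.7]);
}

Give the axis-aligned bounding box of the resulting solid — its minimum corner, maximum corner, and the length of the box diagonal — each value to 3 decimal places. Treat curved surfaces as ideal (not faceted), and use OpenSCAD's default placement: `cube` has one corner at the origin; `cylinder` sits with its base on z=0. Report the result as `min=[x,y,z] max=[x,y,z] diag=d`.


min=[-15.000,-29.500,7.100] max=[33.200,14.200,18.400] diag=66.035

A = translate([4.9, -9.6, 7.1]) cylinder(h=7.6, r=19.9) → bbox [-15,-29.5,7.1] .. [24.8,10.3,14.7]
B = cube([8.4, 3.9, 3.7]) → bbox [0,0,0] .. [8.4,3.9,3.7]
lo = A.lo+B.lo = [-15+0, -29.5+0, 7.1+0] = [-15.000,-29.500,7.100]
hi = A.hi+B.hi = [24.8+8.4, 10.3+3.9, 14.7+3.7] = [33.200,14.200,18.400]
diag = √(48.2²+43.7²+11.3²) = √4360.62 = 66.035


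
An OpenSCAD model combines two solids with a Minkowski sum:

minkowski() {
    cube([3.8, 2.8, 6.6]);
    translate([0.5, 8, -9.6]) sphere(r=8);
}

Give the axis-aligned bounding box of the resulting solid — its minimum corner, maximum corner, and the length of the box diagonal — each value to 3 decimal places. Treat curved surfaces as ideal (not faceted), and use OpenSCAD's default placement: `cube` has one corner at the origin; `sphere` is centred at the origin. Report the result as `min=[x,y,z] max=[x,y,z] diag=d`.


A = translate([0.5, 8, -9.6]) sphere(r=8) → bbox [-7.5,0,-17.6] .. [8.5,16,-1.6]
B = cube([3.8, 2.8, 6.6]) → bbox [0,0,0] .. [3.8,2.8,6.6]
lo = A.lo+B.lo = [-7.5+0, 0+0, -17.6+0] = [-7.500,0.000,-17.600]
hi = A.hi+B.hi = [8.5+3.8, 16+2.8, -1.6+6.6] = [12.300,18.800,5.000]
diag = √(19.8²+18.8²+22.6²) = √1256.24 = 35.443

min=[-7.500,0.000,-17.600] max=[12.300,18.800,5.000] diag=35.443


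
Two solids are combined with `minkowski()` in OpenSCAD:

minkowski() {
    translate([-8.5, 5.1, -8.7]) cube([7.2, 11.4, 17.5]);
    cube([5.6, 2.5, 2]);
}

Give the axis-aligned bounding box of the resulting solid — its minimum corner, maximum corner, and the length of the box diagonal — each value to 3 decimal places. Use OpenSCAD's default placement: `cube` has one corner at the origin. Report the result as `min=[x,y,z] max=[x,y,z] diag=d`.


A = translate([-8.5, 5.1, -8.7]) cube([7.2, 11.4, 17.5]) → bbox [-8.5,5.1,-8.7] .. [-1.3,16.5,8.8]
B = cube([5.6, 2.5, 2]) → bbox [0,0,0] .. [5.6,2.5,2]
lo = A.lo+B.lo = [-8.5+0, 5.1+0, -8.7+0] = [-8.500,5.100,-8.700]
hi = A.hi+B.hi = [-1.3+5.6, 16.5+2.5, 8.8+2] = [4.300,19.000,10.800]
diag = √(12.8²+13.9²+19.5²) = √737.3 = 27.153

min=[-8.500,5.100,-8.700] max=[4.300,19.000,10.800] diag=27.153


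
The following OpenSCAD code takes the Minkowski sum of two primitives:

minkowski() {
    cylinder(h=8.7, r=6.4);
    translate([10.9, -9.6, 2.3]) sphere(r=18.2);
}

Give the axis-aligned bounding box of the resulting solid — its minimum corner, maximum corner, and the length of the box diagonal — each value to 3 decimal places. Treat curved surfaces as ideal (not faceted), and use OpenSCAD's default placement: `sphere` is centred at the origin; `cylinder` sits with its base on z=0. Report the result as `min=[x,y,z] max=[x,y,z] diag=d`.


A = translate([10.9, -9.6, 2.3]) sphere(r=18.2) → bbox [-7.3,-27.8,-15.9] .. [29.1,8.6,20.5]
B = cylinder(h=8.7, r=6.4) → bbox [-6.4,-6.4,0] .. [6.4,6.4,8.7]
lo = A.lo+B.lo = [-7.3-6.4, -27.8-6.4, -15.9+0] = [-13.700,-34.200,-15.900]
hi = A.hi+B.hi = [29.1+6.4, 8.6+6.4, 20.5+8.7] = [35.500,15.000,29.200]
diag = √(49.2²+49.2²+45.1²) = √6875.29 = 82.917

min=[-13.700,-34.200,-15.900] max=[35.500,15.000,29.200] diag=82.917


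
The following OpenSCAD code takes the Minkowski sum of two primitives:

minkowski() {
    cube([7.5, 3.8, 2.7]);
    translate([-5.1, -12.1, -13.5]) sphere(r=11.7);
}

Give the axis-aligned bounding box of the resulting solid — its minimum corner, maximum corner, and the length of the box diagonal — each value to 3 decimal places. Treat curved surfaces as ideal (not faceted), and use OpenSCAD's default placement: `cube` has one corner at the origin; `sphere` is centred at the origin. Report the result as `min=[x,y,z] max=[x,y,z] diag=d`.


min=[-16.800,-23.800,-25.200] max=[14.100,3.400,0.900] diag=48.743

A = translate([-5.1, -12.1, -13.5]) sphere(r=11.7) → bbox [-16.8,-23.8,-25.2] .. [6.6,-0.4,-1.8]
B = cube([7.5, 3.8, 2.7]) → bbox [0,0,0] .. [7.5,3.8,2.7]
lo = A.lo+B.lo = [-16.8+0, -23.8+0, -25.2+0] = [-16.800,-23.800,-25.200]
hi = A.hi+B.hi = [6.6+7.5, -0.4+3.8, -1.8+2.7] = [14.100,3.400,0.900]
diag = √(30.9²+27.2²+26.1²) = √2375.86 = 48.743


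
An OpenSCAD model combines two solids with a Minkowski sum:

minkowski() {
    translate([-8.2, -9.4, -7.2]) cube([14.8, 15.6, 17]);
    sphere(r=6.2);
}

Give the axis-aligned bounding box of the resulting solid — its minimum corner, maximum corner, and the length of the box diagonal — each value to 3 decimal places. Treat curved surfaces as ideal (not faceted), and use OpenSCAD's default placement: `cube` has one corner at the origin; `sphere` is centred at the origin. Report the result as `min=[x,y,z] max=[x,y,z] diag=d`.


min=[-14.400,-15.600,-13.400] max=[12.800,12.400,16.000] diag=48.869

A = translate([-8.2, -9.4, -7.2]) cube([14.8, 15.6, 17]) → bbox [-8.2,-9.4,-7.2] .. [6.6,6.2,9.8]
B = sphere(r=6.2) → bbox [-6.2,-6.2,-6.2] .. [6.2,6.2,6.2]
lo = A.lo+B.lo = [-8.2-6.2, -9.4-6.2, -7.2-6.2] = [-14.400,-15.600,-13.400]
hi = A.hi+B.hi = [6.6+6.2, 6.2+6.2, 9.8+6.2] = [12.800,12.400,16.000]
diag = √(27.2²+28²+29.4²) = √2388.2 = 48.869


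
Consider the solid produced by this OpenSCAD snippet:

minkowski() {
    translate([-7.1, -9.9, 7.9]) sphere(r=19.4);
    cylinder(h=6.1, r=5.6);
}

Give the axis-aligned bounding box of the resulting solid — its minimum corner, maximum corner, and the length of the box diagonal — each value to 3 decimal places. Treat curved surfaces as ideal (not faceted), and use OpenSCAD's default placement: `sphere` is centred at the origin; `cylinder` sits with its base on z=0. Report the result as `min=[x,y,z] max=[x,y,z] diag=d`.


min=[-32.100,-34.900,-11.500] max=[17.900,15.100,33.400] diag=83.762

A = translate([-7.1, -9.9, 7.9]) sphere(r=19.4) → bbox [-26.5,-29.3,-11.5] .. [12.3,9.5,27.3]
B = cylinder(h=6.1, r=5.6) → bbox [-5.6,-5.6,0] .. [5.6,5.6,6.1]
lo = A.lo+B.lo = [-26.5-5.6, -29.3-5.6, -11.5+0] = [-32.100,-34.900,-11.500]
hi = A.hi+B.hi = [12.3+5.6, 9.5+5.6, 27.3+6.1] = [17.900,15.100,33.400]
diag = √(50²+50²+44.9²) = √7016.01 = 83.762


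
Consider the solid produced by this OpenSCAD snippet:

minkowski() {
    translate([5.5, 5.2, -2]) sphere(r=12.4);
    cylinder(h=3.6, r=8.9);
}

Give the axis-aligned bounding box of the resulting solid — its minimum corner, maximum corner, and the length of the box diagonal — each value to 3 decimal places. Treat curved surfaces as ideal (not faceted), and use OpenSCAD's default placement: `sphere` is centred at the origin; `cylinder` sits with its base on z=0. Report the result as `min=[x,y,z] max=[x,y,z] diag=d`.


A = translate([5.5, 5.2, -2]) sphere(r=12.4) → bbox [-6.9,-7.2,-14.4] .. [17.9,17.6,10.4]
B = cylinder(h=3.6, r=8.9) → bbox [-8.9,-8.9,0] .. [8.9,8.9,3.6]
lo = A.lo+B.lo = [-6.9-8.9, -7.2-8.9, -14.4+0] = [-15.800,-16.100,-14.400]
hi = A.hi+B.hi = [17.9+8.9, 17.6+8.9, 10.4+3.6] = [26.800,26.500,14.000]
diag = √(42.6²+42.6²+28.4²) = √4436.08 = 66.604

min=[-15.800,-16.100,-14.400] max=[26.800,26.500,14.000] diag=66.604


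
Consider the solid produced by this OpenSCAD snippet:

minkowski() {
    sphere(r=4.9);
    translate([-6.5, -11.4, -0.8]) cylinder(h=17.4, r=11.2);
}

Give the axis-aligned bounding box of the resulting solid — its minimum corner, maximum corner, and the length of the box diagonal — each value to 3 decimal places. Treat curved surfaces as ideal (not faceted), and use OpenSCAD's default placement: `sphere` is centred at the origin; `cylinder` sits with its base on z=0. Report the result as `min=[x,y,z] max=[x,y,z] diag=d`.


min=[-22.600,-27.500,-5.700] max=[9.600,4.700,21.500] diag=53.043

A = translate([-6.5, -11.4, -0.8]) cylinder(h=17.4, r=11.2) → bbox [-17.7,-22.6,-0.8] .. [4.7,-0.2,16.6]
B = sphere(r=4.9) → bbox [-4.9,-4.9,-4.9] .. [4.9,4.9,4.9]
lo = A.lo+B.lo = [-17.7-4.9, -22.6-4.9, -0.8-4.9] = [-22.600,-27.500,-5.700]
hi = A.hi+B.hi = [4.7+4.9, -0.2+4.9, 16.6+4.9] = [9.600,4.700,21.500]
diag = √(32.2²+32.2²+27.2²) = √2813.52 = 53.043


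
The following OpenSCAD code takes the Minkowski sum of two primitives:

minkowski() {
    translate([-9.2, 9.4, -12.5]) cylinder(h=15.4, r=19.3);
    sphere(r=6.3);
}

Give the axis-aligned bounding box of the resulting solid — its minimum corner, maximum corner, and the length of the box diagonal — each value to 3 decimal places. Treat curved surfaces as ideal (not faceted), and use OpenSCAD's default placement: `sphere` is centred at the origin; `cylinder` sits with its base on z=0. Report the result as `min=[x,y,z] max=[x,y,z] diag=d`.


min=[-34.800,-16.200,-18.800] max=[16.400,35.000,9.200] diag=77.633

A = translate([-9.2, 9.4, -12.5]) cylinder(h=15.4, r=19.3) → bbox [-28.5,-9.9,-12.5] .. [10.1,28.7,2.9]
B = sphere(r=6.3) → bbox [-6.3,-6.3,-6.3] .. [6.3,6.3,6.3]
lo = A.lo+B.lo = [-28.5-6.3, -9.9-6.3, -12.5-6.3] = [-34.800,-16.200,-18.800]
hi = A.hi+B.hi = [10.1+6.3, 28.7+6.3, 2.9+6.3] = [16.400,35.000,9.200]
diag = √(51.2²+51.2²+28²) = √6026.88 = 77.633


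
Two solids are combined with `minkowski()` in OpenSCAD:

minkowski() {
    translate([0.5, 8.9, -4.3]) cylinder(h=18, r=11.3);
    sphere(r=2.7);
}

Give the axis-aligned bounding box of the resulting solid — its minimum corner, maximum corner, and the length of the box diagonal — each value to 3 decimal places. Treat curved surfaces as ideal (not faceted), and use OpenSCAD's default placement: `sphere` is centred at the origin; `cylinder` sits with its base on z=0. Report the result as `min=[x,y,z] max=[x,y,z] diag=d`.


A = translate([0.5, 8.9, -4.3]) cylinder(h=18, r=11.3) → bbox [-10.8,-2.4,-4.3] .. [11.8,20.2,13.7]
B = sphere(r=2.7) → bbox [-2.7,-2.7,-2.7] .. [2.7,2.7,2.7]
lo = A.lo+B.lo = [-10.8-2.7, -2.4-2.7, -4.3-2.7] = [-13.500,-5.100,-7.000]
hi = A.hi+B.hi = [11.8+2.7, 20.2+2.7, 13.7+2.7] = [14.500,22.900,16.400]
diag = √(28²+28²+23.4²) = √2115.56 = 45.995

min=[-13.500,-5.100,-7.000] max=[14.500,22.900,16.400] diag=45.995


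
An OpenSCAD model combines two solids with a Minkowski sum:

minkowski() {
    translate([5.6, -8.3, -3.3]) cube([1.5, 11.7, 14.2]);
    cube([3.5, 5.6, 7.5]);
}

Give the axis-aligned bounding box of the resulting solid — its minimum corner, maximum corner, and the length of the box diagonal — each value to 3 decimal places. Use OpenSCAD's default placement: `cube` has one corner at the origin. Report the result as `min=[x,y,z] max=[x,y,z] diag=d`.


min=[5.600,-8.300,-3.300] max=[10.600,9.000,18.400] diag=28.199

A = translate([5.6, -8.3, -3.3]) cube([1.5, 11.7, 14.2]) → bbox [5.6,-8.3,-3.3] .. [7.1,3.4,10.9]
B = cube([3.5, 5.6, 7.5]) → bbox [0,0,0] .. [3.5,5.6,7.5]
lo = A.lo+B.lo = [5.6+0, -8.3+0, -3.3+0] = [5.600,-8.300,-3.300]
hi = A.hi+B.hi = [7.1+3.5, 3.4+5.6, 10.9+7.5] = [10.600,9.000,18.400]
diag = √(5²+17.3²+21.7²) = √795.18 = 28.199


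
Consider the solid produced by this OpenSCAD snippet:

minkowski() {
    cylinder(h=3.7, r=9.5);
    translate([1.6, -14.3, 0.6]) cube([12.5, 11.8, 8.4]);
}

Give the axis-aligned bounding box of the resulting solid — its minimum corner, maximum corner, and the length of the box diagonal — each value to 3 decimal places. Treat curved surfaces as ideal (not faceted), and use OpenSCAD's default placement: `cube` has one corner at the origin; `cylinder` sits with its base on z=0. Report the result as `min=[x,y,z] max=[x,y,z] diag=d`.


A = translate([1.6, -14.3, 0.6]) cube([12.5, 11.8, 8.4]) → bbox [1.6,-14.3,0.6] .. [14.1,-2.5,9]
B = cylinder(h=3.7, r=9.5) → bbox [-9.5,-9.5,0] .. [9.5,9.5,3.7]
lo = A.lo+B.lo = [1.6-9.5, -14.3-9.5, 0.6+0] = [-7.900,-23.800,0.600]
hi = A.hi+B.hi = [14.1+9.5, -2.5+9.5, 9+3.7] = [23.600,7.000,12.700]
diag = √(31.5²+30.8²+12.1²) = √2087.3 = 45.687

min=[-7.900,-23.800,0.600] max=[23.600,7.000,12.700] diag=45.687
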